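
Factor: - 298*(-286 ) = 85228= 2^2*11^1 * 13^1*149^1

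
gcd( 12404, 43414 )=6202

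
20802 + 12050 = 32852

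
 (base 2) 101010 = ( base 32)1A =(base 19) 24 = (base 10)42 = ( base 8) 52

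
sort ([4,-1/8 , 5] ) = [ - 1/8, 4,  5 ] 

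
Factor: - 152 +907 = 5^1*  151^1=755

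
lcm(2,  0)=0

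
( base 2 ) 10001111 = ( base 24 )5n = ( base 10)143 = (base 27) 58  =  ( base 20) 73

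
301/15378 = 301/15378 =0.02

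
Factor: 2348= 2^2*587^1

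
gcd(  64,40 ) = 8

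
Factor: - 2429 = -7^1*347^1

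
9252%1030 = 1012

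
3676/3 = 1225+1/3 = 1225.33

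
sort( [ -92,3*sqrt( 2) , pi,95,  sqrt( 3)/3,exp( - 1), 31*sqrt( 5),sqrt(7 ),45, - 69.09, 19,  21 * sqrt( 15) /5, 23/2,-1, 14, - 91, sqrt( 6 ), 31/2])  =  [ - 92, - 91,  -  69.09,-1,exp( - 1),sqrt(3)/3,  sqrt(6), sqrt(7),  pi, 3*sqrt ( 2),23/2, 14,31/2, 21*sqrt (15)/5,19, 45,31* sqrt(5), 95 ]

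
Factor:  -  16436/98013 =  -2^2 * 3^( - 1)*7^1*37^ (- 1)*587^1 * 883^( - 1) 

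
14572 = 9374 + 5198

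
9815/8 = 1226 + 7/8 = 1226.88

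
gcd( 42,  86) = 2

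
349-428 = -79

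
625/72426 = 625/72426 = 0.01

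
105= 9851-9746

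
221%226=221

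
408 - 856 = -448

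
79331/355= 79331/355 = 223.47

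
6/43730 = 3/21865=0.00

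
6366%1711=1233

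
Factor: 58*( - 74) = -2^2*29^1*37^1=-4292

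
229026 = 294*779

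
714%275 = 164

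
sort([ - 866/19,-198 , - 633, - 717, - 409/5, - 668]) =[-717,  -  668, - 633, - 198, - 409/5, - 866/19 ] 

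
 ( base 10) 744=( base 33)mi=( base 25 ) 14j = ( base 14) 3B2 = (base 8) 1350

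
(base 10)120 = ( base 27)4c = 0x78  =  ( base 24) 50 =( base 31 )3R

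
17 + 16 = 33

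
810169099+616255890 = 1426424989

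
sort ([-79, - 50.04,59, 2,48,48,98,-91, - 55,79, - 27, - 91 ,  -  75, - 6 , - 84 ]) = [-91 , -91, - 84, - 79,- 75,-55, - 50.04 ,-27 , - 6, 2, 48,48, 59, 79, 98 ]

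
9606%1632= 1446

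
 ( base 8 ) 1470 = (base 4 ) 30320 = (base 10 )824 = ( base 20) 214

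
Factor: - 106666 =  - 2^1*7^1*19^1* 401^1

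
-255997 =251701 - 507698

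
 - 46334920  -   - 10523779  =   - 35811141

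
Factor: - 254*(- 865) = 2^1 * 5^1*127^1*173^1 = 219710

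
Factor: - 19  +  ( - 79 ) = -2^1 * 7^2 = -98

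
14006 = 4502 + 9504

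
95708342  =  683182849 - 587474507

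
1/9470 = 1/9470=0.00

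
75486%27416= 20654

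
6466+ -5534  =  932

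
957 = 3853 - 2896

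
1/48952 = 1/48952 =0.00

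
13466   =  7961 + 5505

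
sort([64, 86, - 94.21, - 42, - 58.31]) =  [ -94.21 , - 58.31,  -  42,64, 86]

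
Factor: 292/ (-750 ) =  - 146/375  =  -2^1*3^( - 1)*5^( - 3 ) * 73^1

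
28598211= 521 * 54891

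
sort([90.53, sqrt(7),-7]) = [ - 7 , sqrt( 7), 90.53 ] 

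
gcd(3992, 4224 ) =8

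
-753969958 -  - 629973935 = - 123996023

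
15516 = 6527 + 8989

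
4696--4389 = 9085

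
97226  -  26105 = 71121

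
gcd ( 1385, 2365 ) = 5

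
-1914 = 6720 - 8634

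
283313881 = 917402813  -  634088932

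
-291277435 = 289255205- 580532640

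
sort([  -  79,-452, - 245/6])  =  [ - 452, - 79, -245/6] 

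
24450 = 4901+19549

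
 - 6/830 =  - 3/415 =- 0.01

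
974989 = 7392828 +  - 6417839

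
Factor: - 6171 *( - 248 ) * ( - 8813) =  - 13487485704= -2^3 *3^1*7^1 *11^2 *17^1*31^1*1259^1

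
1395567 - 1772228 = -376661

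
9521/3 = 3173 + 2/3  =  3173.67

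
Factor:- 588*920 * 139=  - 75193440 = - 2^5*3^1*5^1 * 7^2*23^1*139^1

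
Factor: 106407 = 3^3*7^1*563^1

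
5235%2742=2493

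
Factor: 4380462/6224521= 2^1 * 3^2*31^(-1) * 163^1*199^( - 1 ) * 1009^( - 1)* 1493^1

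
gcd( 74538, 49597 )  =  1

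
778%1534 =778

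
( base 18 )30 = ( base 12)46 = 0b110110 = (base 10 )54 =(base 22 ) 2a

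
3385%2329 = 1056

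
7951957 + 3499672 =11451629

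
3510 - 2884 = 626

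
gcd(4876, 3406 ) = 2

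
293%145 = 3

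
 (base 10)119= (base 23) 54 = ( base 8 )167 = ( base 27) 4b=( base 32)3N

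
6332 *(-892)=-5648144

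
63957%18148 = 9513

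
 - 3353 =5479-8832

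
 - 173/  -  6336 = 173/6336 = 0.03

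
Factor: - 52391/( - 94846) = 2^( - 1)*47^( -1 )*1009^ ( - 1 )*52391^1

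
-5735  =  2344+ - 8079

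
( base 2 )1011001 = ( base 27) 38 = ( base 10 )89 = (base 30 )2T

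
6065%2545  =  975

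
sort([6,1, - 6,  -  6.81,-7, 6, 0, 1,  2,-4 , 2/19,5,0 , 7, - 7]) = [-7 , - 7, - 6.81, -6, - 4,  0,0, 2/19,1,  1,2,  5,  6, 6 , 7 ] 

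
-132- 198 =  - 330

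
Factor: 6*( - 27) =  - 2^1*3^4= - 162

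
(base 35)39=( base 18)66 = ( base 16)72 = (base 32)3I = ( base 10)114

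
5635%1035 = 460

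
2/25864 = 1/12932 = 0.00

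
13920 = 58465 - 44545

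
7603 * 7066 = 53722798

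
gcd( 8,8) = 8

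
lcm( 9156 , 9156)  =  9156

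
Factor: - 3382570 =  - 2^1*5^1*19^2*937^1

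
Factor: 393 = 3^1*131^1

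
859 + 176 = 1035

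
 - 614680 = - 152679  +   - 462001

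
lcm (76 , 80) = 1520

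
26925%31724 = 26925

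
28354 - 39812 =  - 11458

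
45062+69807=114869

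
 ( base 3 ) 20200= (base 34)5a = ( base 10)180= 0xb4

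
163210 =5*32642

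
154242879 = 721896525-567653646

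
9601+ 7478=17079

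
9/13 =9/13 = 0.69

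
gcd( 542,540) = 2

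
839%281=277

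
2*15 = 30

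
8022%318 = 72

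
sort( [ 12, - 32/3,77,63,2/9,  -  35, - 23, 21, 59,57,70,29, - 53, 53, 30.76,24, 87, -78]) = [ - 78,-53, - 35,-23,- 32/3,  2/9,12,  21,24,29,30.76,53,57, 59,63,70,77,87 ] 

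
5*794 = 3970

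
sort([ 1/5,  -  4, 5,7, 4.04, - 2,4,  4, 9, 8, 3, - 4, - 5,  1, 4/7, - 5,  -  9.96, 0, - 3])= [ - 9.96,  -  5, - 5, - 4, - 4, - 3, - 2,0, 1/5, 4/7  ,  1,3, 4, 4,4.04, 5, 7,  8, 9]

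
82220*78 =6413160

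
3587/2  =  3587/2 = 1793.50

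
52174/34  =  1534  +  9/17 = 1534.53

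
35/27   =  1 + 8/27 = 1.30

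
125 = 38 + 87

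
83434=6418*13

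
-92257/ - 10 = 9225 + 7/10 = 9225.70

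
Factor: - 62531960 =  - 2^3*5^1*31^1*211^1 * 239^1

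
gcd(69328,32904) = 8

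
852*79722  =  67923144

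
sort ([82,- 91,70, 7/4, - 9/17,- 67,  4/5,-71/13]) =[ - 91,-67,-71/13,  -  9/17,4/5,7/4,  70,  82]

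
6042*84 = 507528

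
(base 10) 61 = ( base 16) 3d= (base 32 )1T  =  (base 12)51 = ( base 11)56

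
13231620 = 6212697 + 7018923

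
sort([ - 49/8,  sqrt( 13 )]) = [ - 49/8, sqrt(13)]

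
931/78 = 11 + 73/78 = 11.94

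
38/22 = 19/11  =  1.73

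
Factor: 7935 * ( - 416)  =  -3300960 = - 2^5 * 3^1 * 5^1*13^1 * 23^2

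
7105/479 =14 + 399/479 =14.83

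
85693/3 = 85693/3 = 28564.33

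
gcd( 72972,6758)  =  2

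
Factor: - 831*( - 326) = 270906 = 2^1*3^1*163^1*277^1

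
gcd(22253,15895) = 3179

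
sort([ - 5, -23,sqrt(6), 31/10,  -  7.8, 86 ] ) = [-23,-7.8,-5, sqrt(6), 31/10, 86 ] 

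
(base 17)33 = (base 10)54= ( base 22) 2A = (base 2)110110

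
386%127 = 5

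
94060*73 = 6866380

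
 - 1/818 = - 1/818=- 0.00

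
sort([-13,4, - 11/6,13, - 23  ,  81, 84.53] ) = [ - 23, - 13, - 11/6,4,  13, 81,84.53]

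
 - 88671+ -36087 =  -124758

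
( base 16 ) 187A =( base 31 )6g4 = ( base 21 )e48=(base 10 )6266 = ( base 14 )23d8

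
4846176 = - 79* (-61344 )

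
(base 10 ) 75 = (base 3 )2210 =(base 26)2n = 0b1001011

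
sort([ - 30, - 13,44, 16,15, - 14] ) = [ - 30, - 14, - 13,15,16,44] 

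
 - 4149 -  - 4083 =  - 66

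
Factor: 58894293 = 3^1*383^1 *51257^1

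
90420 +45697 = 136117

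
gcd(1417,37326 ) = 1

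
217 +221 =438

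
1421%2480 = 1421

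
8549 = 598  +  7951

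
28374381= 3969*7149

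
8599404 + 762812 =9362216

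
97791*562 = 54958542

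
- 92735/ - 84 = 1103  +  83/84 =1103.99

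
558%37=3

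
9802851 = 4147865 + 5654986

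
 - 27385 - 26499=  - 53884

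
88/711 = 88/711 = 0.12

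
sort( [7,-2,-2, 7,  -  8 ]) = [ - 8,-2,-2, 7, 7]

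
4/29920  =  1/7480 = 0.00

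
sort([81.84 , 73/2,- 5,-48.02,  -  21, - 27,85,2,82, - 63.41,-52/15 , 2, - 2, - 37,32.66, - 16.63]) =[-63.41, - 48.02, - 37,  -  27,  -  21, - 16.63,-5,-52/15 , - 2, 2,2, 32.66,73/2,  81.84, 82,85]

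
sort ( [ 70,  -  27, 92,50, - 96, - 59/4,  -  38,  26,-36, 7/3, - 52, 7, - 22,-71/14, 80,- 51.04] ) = [ - 96, -52,-51.04,- 38,-36, - 27, - 22,  -  59/4,-71/14, 7/3, 7, 26 , 50, 70,80, 92]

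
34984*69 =2413896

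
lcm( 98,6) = 294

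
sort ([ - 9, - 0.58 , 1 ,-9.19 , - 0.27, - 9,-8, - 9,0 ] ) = [-9.19, - 9, - 9,- 9, - 8,-0.58, -0.27, 0,1 ] 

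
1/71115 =1/71115  =  0.00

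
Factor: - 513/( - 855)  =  3^1 * 5^ ( - 1 ) = 3/5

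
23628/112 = 210 +27/28=210.96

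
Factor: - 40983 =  - 3^1*19^1*719^1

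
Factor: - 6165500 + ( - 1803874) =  - 2^1*3^3*7^1*29^1*727^1 =- 7969374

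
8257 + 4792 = 13049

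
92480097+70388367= 162868464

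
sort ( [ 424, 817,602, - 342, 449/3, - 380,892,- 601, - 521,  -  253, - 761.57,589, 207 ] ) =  [ - 761.57,-601,  -  521, - 380,  -  342, - 253,449/3, 207, 424,589,602,817 , 892]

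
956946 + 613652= 1570598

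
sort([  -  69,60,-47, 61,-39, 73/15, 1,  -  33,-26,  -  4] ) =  [  -  69, - 47, - 39, - 33,-26, - 4 , 1, 73/15,60, 61 ]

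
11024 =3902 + 7122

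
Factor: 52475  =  5^2*2099^1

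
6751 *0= 0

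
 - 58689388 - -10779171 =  - 47910217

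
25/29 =25/29 = 0.86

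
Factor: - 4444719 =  - 3^1*1481573^1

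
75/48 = 25/16 = 1.56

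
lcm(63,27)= 189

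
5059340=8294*610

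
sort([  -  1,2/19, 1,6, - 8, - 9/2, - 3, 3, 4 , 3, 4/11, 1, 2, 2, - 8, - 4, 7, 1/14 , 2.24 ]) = [-8,-8,-9/2,-4,- 3,-1, 1/14, 2/19, 4/11, 1, 1, 2,2,  2.24,3, 3, 4, 6, 7 ]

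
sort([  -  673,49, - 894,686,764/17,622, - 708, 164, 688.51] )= [ - 894,-708, - 673,764/17, 49, 164,  622,  686, 688.51 ] 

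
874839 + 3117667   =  3992506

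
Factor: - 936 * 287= - 268632 = - 2^3 *3^2*7^1*13^1*41^1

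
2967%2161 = 806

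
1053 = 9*117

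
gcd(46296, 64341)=9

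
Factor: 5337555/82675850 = 1067511/16535170 = 2^(-1)*3^1*5^ (-1)*47^1*67^1*113^1*1653517^(-1 )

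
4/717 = 4/717  =  0.01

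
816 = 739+77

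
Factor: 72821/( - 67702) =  - 2^( - 1)*7^1*101^1 * 103^1*33851^(-1 )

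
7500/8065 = 1500/1613 =0.93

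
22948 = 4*5737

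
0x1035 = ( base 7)15045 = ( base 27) 5ii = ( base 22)8CD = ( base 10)4149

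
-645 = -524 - 121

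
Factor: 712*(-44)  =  -31328 = -2^5*11^1*89^1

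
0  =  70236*0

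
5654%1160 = 1014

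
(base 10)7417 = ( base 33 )6QP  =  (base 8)16371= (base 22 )f73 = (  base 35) 61w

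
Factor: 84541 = 17^1*4973^1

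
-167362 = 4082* (-41 ) 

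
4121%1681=759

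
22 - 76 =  - 54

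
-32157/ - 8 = 32157/8 = 4019.62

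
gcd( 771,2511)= 3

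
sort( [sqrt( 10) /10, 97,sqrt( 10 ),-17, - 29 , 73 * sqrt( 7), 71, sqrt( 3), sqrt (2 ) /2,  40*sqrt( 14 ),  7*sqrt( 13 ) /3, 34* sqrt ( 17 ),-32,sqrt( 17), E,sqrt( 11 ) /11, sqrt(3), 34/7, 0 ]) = [ - 32, - 29,-17,0, sqrt( 11)/11, sqrt( 10)/10, sqrt( 2)/2, sqrt( 3 ),sqrt(3), E , sqrt(10 ), sqrt(17), 34/7, 7*sqrt(13)/3, 71,97, 34*sqrt(17 ), 40 * sqrt ( 14) , 73*sqrt (7)] 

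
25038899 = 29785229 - 4746330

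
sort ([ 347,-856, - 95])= [ - 856 , - 95,347] 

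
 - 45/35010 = - 1/778 = -0.00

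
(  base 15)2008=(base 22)DL4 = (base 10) 6758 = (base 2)1101001100110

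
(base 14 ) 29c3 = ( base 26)apd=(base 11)5639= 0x1cff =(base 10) 7423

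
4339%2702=1637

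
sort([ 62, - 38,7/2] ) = [ - 38, 7/2,62] 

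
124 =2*62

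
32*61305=1961760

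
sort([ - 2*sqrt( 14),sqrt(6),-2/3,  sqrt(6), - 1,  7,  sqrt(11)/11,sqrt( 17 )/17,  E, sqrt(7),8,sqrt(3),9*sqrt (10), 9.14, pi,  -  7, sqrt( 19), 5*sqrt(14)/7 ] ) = [ - 2*sqrt(14), - 7, - 1, - 2/3, sqrt( 17 )/17, sqrt(11)/11, sqrt(3), sqrt ( 6), sqrt(6), sqrt(7),5*sqrt ( 14 ) /7,E,pi , sqrt( 19), 7,8,9.14, 9*sqrt(10 )]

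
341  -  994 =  - 653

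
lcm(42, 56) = 168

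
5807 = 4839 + 968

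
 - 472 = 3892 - 4364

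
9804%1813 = 739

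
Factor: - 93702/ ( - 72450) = 97/75 = 3^( - 1 )*5^ ( - 2)*97^1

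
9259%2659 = 1282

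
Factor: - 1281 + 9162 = 3^1 * 37^1*71^1 = 7881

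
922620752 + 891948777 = 1814569529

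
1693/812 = 2 + 69/812 = 2.08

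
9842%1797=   857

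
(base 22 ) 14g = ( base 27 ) LL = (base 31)IU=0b1001001100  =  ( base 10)588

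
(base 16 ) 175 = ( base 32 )bl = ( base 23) g5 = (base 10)373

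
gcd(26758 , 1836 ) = 34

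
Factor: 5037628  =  2^2*1061^1*1187^1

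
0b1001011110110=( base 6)34250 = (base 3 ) 20122210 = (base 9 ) 6583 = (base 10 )4854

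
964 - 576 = 388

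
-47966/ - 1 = 47966/1 = 47966.00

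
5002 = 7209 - 2207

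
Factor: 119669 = 11^2 * 23^1*43^1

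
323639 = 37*8747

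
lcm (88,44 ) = 88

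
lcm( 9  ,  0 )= 0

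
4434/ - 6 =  - 739 + 0/1 = - 739.00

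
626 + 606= 1232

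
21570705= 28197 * 765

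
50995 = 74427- 23432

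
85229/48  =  1775 + 29/48 = 1775.60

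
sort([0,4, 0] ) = [0,0,4]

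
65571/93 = 705 + 2/31 =705.06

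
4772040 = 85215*56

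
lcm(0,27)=0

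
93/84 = 31/28=1.11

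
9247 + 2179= 11426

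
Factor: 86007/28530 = 2^(-1)*3^( - 1 )*5^(  -  1)*317^( - 1 )*28669^1 = 28669/9510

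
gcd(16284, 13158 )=6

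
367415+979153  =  1346568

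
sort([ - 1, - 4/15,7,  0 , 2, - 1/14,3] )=[ - 1, -4/15,-1/14,0, 2,  3, 7] 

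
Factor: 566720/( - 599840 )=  - 154/163  =  - 2^1 * 7^1*11^1*163^( - 1 )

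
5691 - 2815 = 2876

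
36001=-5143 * (-7 )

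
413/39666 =413/39666=0.01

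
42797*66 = 2824602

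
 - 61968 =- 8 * 7746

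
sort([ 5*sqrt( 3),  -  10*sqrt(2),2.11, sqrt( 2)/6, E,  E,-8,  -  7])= [ - 10*sqrt(2 ), - 8, - 7,sqrt(2)/6,  2.11, E,E, 5*sqrt(3) ]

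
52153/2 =52153/2 = 26076.50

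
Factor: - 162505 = -5^1 *7^1*4643^1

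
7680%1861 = 236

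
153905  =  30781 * 5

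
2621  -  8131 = - 5510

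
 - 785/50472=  - 1+49687/50472 = - 0.02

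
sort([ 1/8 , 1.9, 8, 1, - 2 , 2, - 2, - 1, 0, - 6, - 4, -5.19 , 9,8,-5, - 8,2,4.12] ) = [ - 8,-6, - 5.19, - 5, - 4, - 2, - 2, -1, 0,1/8,1, 1.9, 2,  2 , 4.12 , 8, 8, 9 ]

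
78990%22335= 11985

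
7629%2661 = 2307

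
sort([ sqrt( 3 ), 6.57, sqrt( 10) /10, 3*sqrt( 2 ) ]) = [sqrt(10) /10,sqrt ( 3), 3*sqrt(2 ) , 6.57 ]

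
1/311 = 1/311 = 0.00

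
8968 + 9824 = 18792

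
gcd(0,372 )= 372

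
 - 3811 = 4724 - 8535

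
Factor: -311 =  - 311^1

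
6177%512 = 33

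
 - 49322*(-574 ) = 28310828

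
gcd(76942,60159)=1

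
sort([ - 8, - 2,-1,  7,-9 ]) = [-9,-8,-2, - 1,7] 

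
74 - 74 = 0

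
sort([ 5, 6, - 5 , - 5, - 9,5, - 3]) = [- 9, - 5, - 5, - 3,5, 5,6 ] 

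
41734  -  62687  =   - 20953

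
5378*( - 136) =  - 731408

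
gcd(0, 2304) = 2304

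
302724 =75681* 4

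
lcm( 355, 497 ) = 2485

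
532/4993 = 532/4993  =  0.11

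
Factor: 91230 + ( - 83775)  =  3^1*5^1*7^1*71^1 = 7455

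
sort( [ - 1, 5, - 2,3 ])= [ - 2, - 1,  3,  5]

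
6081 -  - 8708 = 14789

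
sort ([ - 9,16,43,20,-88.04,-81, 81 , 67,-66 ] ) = [-88.04, - 81,-66,-9, 16, 20 , 43, 67,81]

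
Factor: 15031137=3^1*11^1*455489^1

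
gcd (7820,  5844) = 4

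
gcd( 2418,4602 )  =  78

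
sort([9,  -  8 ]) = [ - 8,9]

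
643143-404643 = 238500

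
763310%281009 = 201292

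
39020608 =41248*946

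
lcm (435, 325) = 28275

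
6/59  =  6/59  =  0.10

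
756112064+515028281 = 1271140345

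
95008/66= 47504/33 = 1439.52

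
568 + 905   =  1473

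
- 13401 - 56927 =-70328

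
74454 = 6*12409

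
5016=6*836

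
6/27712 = 3/13856 = 0.00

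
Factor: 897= 3^1*13^1*23^1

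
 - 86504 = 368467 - 454971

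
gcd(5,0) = 5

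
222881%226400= 222881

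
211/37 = 5 + 26/37 = 5.70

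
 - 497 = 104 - 601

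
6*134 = 804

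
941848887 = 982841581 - 40992694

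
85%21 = 1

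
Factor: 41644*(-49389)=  - 2056755516 = -  2^2*3^1*29^1*101^1*163^1*359^1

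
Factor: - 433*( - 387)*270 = 2^1*3^5 * 5^1*43^1 * 433^1 = 45244170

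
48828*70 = 3417960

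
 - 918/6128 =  - 459/3064  =  - 0.15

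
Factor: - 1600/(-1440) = 2^1*3^( - 2 )*5^1 = 10/9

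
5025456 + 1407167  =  6432623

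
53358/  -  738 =-73 +86/123 = - 72.30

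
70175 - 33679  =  36496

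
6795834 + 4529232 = 11325066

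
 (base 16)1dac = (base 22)ff6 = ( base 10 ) 7596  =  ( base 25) C3L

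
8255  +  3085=11340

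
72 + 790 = 862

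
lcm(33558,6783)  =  637602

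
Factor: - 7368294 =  - 2^1*3^1*863^1 * 1423^1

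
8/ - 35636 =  - 2/8909= - 0.00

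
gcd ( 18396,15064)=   28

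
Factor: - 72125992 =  - 2^3*1543^1*5843^1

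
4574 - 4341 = 233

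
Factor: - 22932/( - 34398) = 2^1*3^( - 1 ) = 2/3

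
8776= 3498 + 5278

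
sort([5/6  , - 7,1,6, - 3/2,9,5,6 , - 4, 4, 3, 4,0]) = [  -  7,  -  4 ,  -  3/2,  0,5/6,1 , 3  ,  4,4, 5,6, 6, 9]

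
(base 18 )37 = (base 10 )61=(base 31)1u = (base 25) 2b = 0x3D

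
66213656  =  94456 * 701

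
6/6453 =2/2151 = 0.00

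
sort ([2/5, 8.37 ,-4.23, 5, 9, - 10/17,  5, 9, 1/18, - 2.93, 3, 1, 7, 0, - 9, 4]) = [-9, - 4.23,-2.93, - 10/17,0 , 1/18, 2/5, 1, 3, 4, 5, 5, 7,  8.37, 9,9] 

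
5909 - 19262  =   - 13353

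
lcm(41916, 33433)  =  2808372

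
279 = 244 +35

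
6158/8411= 6158/8411=0.73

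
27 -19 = 8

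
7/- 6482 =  - 1/926= -0.00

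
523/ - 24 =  - 22 + 5/24 = -21.79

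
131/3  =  43  +  2/3 = 43.67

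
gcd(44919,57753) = 6417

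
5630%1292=462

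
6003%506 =437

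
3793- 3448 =345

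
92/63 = 92/63 = 1.46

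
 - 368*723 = -266064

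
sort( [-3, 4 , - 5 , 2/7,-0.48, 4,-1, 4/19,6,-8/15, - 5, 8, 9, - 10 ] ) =[ - 10 ,- 5,-5 ,  -  3,  -  1, -8/15,-0.48, 4/19,2/7, 4,4, 6, 8,9 ]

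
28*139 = 3892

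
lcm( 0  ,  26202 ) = 0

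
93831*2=187662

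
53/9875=53/9875 = 0.01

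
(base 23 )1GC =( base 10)909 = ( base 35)PY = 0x38d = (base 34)qp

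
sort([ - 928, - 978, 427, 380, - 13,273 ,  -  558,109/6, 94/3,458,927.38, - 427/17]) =[ - 978,- 928  ,  -  558, - 427/17, - 13,109/6, 94/3,273,  380,427,458,927.38]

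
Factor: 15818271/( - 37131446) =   -  2^( - 1)*3^1*7^1*11^( - 1)*43^ ( - 1)*251^1*3001^1*39251^( - 1 )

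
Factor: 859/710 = 2^(-1)*5^( - 1)*71^( - 1 ) * 859^1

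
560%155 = 95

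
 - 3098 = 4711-7809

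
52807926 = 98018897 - 45210971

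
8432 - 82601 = - 74169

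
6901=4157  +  2744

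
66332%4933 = 2203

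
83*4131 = 342873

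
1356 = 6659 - 5303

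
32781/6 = 5463 + 1/2 = 5463.50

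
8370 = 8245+125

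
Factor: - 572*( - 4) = 2^4*11^1*13^1 = 2288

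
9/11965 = 9/11965 = 0.00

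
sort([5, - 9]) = [ - 9,5]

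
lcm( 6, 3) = 6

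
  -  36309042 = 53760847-90069889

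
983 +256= 1239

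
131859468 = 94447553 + 37411915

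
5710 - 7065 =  - 1355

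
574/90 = 287/45 = 6.38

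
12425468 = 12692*979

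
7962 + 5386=13348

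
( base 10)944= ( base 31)UE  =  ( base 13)578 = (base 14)4b6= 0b1110110000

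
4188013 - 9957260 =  - 5769247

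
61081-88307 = - 27226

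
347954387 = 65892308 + 282062079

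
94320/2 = 47160 =47160.00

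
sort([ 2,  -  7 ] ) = [ -7, 2] 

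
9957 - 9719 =238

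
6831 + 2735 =9566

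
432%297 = 135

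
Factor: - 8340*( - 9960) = 83066400 = 2^5*3^2*5^2*83^1*139^1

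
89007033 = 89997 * 989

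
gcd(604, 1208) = 604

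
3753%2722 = 1031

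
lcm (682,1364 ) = 1364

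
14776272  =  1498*9864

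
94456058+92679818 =187135876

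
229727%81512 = 66703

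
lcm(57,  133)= 399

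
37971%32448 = 5523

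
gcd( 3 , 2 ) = 1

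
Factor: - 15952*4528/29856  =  - 2^3 * 3^( - 1 )*283^1*311^ ( - 1 )*997^1 = -2257208/933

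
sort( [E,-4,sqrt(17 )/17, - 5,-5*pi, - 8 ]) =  [-5*pi, - 8, - 5, - 4,sqrt(17)/17,E]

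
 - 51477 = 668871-720348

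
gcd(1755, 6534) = 27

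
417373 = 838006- 420633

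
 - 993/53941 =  - 1+52948/53941 = - 0.02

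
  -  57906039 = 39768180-97674219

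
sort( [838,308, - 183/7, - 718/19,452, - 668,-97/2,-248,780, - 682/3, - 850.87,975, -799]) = [-850.87,- 799,-668 , - 248, - 682/3,-97/2,-718/19,-183/7,308,452, 780,838, 975 ]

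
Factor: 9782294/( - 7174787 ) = -2^1*131^1 * 37337^1 *7174787^( - 1 ) 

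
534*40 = 21360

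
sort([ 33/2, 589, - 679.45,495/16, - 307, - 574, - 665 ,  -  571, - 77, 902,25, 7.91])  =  [-679.45, - 665 , - 574, - 571, - 307, - 77,  7.91, 33/2, 25 , 495/16, 589,902 ] 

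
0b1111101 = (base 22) 5f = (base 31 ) 41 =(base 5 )1000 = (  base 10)125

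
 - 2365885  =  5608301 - 7974186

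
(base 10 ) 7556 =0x1d84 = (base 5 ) 220211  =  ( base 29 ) 8SG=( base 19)11HD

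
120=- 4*( - 30 ) 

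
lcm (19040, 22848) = 114240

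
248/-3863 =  - 1 + 3615/3863= - 0.06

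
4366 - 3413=953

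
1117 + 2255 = 3372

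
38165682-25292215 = 12873467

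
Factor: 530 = 2^1*5^1*53^1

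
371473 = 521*713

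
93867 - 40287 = 53580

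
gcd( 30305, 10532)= 1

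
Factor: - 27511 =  - 11^1*41^1*61^1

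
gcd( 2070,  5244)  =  138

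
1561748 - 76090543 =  - 74528795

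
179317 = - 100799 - - 280116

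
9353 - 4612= 4741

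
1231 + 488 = 1719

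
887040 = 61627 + 825413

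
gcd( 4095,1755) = 585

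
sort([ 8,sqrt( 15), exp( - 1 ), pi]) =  [ exp( -1),pi, sqrt( 15 ),  8 ] 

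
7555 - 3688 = 3867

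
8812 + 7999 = 16811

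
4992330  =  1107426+3884904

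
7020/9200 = 351/460 = 0.76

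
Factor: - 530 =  - 2^1*5^1*53^1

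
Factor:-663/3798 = -221/1266 = - 2^( - 1 )*3^( - 1 )*13^1*17^1 * 211^(- 1 )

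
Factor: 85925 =5^2*7^1*491^1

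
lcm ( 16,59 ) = 944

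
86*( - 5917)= - 508862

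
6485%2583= 1319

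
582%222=138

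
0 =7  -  7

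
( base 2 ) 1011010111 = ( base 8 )1327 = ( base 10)727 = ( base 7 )2056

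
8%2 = 0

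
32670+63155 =95825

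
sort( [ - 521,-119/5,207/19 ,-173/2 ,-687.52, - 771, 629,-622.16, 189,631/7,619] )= [-771 , - 687.52, - 622.16 , - 521, - 173/2, - 119/5,207/19,631/7,189,619,629 ]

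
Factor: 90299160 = 2^3*3^2 * 5^1*7^2*5119^1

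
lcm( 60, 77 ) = 4620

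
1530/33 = 510/11=46.36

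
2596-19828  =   - 17232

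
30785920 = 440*69968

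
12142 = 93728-81586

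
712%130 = 62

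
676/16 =42 + 1/4 = 42.25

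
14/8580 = 7/4290=0.00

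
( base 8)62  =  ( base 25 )20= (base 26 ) 1o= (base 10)50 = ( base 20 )2a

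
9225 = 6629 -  - 2596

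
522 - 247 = 275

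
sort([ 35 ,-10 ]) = [ - 10,35]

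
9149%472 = 181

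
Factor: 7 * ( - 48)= - 336=- 2^4*3^1*7^1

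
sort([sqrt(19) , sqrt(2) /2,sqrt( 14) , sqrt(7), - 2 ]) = [ - 2, sqrt(2 )/2, sqrt( 7 ), sqrt(14),sqrt(19)]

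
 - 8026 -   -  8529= 503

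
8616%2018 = 544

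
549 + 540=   1089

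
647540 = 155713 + 491827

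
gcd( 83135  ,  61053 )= 1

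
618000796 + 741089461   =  1359090257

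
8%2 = 0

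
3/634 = 3/634 = 0.00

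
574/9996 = 41/714  =  0.06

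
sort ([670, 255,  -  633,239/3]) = [ - 633, 239/3,255, 670 ] 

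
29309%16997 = 12312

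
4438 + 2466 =6904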